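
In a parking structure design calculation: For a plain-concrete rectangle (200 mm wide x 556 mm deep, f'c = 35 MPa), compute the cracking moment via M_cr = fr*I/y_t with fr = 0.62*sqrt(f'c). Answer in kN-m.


fr = 0.62 * sqrt(35) = 0.62 * 5.9161 = 3.668 MPa
I = 200 * 556^3 / 12 = 2864660266.67 mm^4
y_t = 278.0 mm
M_cr = fr * I / y_t = 3.668 * 2864660266.67 / 278.0 N-mm
= 37.7967 kN-m

37.7967 kN-m


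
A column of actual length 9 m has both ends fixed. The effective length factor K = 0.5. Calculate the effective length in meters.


L_eff = K * L
= 0.5 * 9
= 4.5 m

4.5 m


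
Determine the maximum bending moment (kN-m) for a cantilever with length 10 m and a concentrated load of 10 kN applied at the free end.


For a cantilever with a point load at the free end:
M_max = P * L = 10 * 10 = 100 kN-m

100 kN-m


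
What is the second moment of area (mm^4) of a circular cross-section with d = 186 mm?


r = d / 2 = 186 / 2 = 93.0 mm
I = pi * r^4 / 4 = pi * 93.0^4 / 4
= 58751867.48 mm^4

58751867.48 mm^4


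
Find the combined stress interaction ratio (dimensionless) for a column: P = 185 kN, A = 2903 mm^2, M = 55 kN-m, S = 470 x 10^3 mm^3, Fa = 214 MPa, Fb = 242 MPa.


f_a = P / A = 185000.0 / 2903 = 63.7272 MPa
f_b = M / S = 55000000.0 / 470000.0 = 117.0213 MPa
Ratio = f_a / Fa + f_b / Fb
= 63.7272 / 214 + 117.0213 / 242
= 0.7813 (dimensionless)

0.7813 (dimensionless)


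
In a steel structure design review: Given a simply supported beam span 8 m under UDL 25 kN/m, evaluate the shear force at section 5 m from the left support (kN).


R_A = w * L / 2 = 25 * 8 / 2 = 100.0 kN
V(x) = R_A - w * x = 100.0 - 25 * 5
= -25.0 kN

-25.0 kN


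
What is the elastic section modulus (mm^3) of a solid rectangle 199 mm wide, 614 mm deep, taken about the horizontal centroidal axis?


S = b * h^2 / 6
= 199 * 614^2 / 6
= 199 * 376996 / 6
= 12503700.67 mm^3

12503700.67 mm^3


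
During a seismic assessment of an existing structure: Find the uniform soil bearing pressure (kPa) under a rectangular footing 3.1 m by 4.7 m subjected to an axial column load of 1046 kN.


A = 3.1 * 4.7 = 14.57 m^2
q = P / A = 1046 / 14.57
= 71.7914 kPa

71.7914 kPa


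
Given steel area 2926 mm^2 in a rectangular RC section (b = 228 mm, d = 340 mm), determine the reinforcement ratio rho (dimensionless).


rho = As / (b * d)
= 2926 / (228 * 340)
= 2926 / 77520
= 0.037745 (dimensionless)

0.037745 (dimensionless)


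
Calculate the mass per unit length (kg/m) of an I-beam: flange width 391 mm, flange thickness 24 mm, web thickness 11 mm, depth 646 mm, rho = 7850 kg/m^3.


A_flanges = 2 * 391 * 24 = 18768 mm^2
A_web = (646 - 2 * 24) * 11 = 6578 mm^2
A_total = 18768 + 6578 = 25346 mm^2 = 0.025346 m^2
Weight = rho * A = 7850 * 0.025346 = 198.9661 kg/m

198.9661 kg/m


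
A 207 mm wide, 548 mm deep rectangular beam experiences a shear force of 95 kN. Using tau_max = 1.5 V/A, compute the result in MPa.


A = b * h = 207 * 548 = 113436 mm^2
V = 95 kN = 95000.0 N
tau_max = 1.5 * V / A = 1.5 * 95000.0 / 113436
= 1.2562 MPa

1.2562 MPa


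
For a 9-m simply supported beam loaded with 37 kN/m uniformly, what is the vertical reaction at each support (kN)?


Total load = w * L = 37 * 9 = 333 kN
By symmetry, each reaction R = total / 2 = 333 / 2 = 166.5 kN

166.5 kN


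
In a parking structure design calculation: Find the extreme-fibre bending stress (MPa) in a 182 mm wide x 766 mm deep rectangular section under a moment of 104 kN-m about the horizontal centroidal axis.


I = b * h^3 / 12 = 182 * 766^3 / 12 = 6816735622.67 mm^4
y = h / 2 = 766 / 2 = 383.0 mm
M = 104 kN-m = 104000000.0 N-mm
sigma = M * y / I = 104000000.0 * 383.0 / 6816735622.67
= 5.84 MPa

5.84 MPa


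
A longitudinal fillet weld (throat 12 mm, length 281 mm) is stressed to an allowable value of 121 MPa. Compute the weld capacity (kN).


Strength = throat * length * allowable stress
= 12 * 281 * 121 N
= 408012 N
= 408.01 kN

408.01 kN


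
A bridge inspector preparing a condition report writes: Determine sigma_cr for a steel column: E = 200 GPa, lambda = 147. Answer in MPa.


sigma_cr = pi^2 * E / lambda^2
= 9.8696 * 200000.0 / 147^2
= 9.8696 * 200000.0 / 21609
= 91.3472 MPa

91.3472 MPa


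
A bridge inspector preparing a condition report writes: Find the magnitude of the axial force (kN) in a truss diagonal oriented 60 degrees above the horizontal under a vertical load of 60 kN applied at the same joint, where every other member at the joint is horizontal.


At the joint, only the diagonal has a vertical component, so vertical equilibrium gives:
F * sin(60) = 60
F = 60 / sin(60)
= 60 / 0.866025
= 69.28 kN

69.28 kN


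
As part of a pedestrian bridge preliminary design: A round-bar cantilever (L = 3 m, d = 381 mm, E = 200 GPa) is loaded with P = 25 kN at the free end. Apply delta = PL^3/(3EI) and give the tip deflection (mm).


I = pi * d^4 / 64 = pi * 381^4 / 64 = 1034355436.5 mm^4
L = 3000.0 mm, P = 25000.0 N, E = 200000.0 MPa
delta = P * L^3 / (3 * E * I)
= 25000.0 * 3000.0^3 / (3 * 200000.0 * 1034355436.5)
= 1.0876 mm

1.0876 mm


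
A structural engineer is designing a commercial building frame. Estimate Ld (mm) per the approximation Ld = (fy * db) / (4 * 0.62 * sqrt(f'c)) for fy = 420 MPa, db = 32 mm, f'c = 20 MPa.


Ld = (fy * db) / (4 * 0.62 * sqrt(f'c))
= (420 * 32) / (4 * 0.62 * sqrt(20))
= 13440 / 11.0909
= 1211.8 mm

1211.8 mm


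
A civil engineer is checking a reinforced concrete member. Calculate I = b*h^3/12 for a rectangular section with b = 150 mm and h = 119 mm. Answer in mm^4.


I = b * h^3 / 12
= 150 * 119^3 / 12
= 150 * 1685159 / 12
= 21064487.5 mm^4

21064487.5 mm^4


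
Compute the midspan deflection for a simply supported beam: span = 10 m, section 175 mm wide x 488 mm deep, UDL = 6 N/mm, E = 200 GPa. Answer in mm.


I = 175 * 488^3 / 12 = 1694791466.67 mm^4
L = 10000.0 mm, w = 6 N/mm, E = 200000.0 MPa
delta = 5 * w * L^4 / (384 * E * I)
= 5 * 6 * 10000.0^4 / (384 * 200000.0 * 1694791466.67)
= 2.3049 mm

2.3049 mm


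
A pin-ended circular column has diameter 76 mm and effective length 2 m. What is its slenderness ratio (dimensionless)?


Radius of gyration r = d / 4 = 76 / 4 = 19.0 mm
L_eff = 2000.0 mm
Slenderness ratio = L / r = 2000.0 / 19.0 = 105.26 (dimensionless)

105.26 (dimensionless)


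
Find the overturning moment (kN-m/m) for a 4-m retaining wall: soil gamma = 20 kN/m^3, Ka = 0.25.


Pa = 0.5 * Ka * gamma * H^2
= 0.5 * 0.25 * 20 * 4^2
= 40.0 kN/m
Arm = H / 3 = 4 / 3 = 1.3333 m
Mo = Pa * arm = Pa * H / 3 = 40.0 * 4 / 3 = 53.3333 kN-m/m

53.3333 kN-m/m


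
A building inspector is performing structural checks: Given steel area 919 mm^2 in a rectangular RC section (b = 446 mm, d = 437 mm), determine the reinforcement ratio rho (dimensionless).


rho = As / (b * d)
= 919 / (446 * 437)
= 919 / 194902
= 0.004715 (dimensionless)

0.004715 (dimensionless)


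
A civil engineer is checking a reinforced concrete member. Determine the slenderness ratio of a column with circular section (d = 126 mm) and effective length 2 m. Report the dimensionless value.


Radius of gyration r = d / 4 = 126 / 4 = 31.5 mm
L_eff = 2000.0 mm
Slenderness ratio = L / r = 2000.0 / 31.5 = 63.49 (dimensionless)

63.49 (dimensionless)


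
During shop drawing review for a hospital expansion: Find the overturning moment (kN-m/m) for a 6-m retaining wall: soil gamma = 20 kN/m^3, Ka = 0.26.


Pa = 0.5 * Ka * gamma * H^2
= 0.5 * 0.26 * 20 * 6^2
= 93.6 kN/m
Arm = H / 3 = 6 / 3 = 2.0 m
Mo = Pa * arm = Pa * H / 3 = 93.6 * 6 / 3 = 187.2 kN-m/m

187.2 kN-m/m


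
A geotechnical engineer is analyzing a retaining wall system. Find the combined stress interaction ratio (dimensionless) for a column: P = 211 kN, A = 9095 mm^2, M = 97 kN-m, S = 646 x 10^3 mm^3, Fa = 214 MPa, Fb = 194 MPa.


f_a = P / A = 211000.0 / 9095 = 23.1996 MPa
f_b = M / S = 97000000.0 / 646000.0 = 150.1548 MPa
Ratio = f_a / Fa + f_b / Fb
= 23.1996 / 214 + 150.1548 / 194
= 0.8824 (dimensionless)

0.8824 (dimensionless)


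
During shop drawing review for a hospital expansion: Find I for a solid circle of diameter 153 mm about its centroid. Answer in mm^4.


r = d / 2 = 153 / 2 = 76.5 mm
I = pi * r^4 / 4 = pi * 76.5^4 / 4
= 26898968.23 mm^4

26898968.23 mm^4


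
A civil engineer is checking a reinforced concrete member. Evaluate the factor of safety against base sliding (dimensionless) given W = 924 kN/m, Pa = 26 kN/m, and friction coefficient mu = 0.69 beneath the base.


Resisting force = mu * W = 0.69 * 924 = 637.56 kN/m
FOS = Resisting / Driving = 637.56 / 26
= 24.5215 (dimensionless)

24.5215 (dimensionless)


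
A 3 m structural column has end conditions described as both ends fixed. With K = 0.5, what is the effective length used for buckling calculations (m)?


L_eff = K * L
= 0.5 * 3
= 1.5 m

1.5 m


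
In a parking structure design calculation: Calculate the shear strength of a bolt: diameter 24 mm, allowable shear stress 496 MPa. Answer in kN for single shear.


A = pi * d^2 / 4 = pi * 24^2 / 4 = 452.3893 mm^2
V = f_v * A / 1000 = 496 * 452.3893 / 1000
= 224.3851 kN

224.3851 kN


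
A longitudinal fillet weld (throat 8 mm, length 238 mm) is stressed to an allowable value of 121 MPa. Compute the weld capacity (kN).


Strength = throat * length * allowable stress
= 8 * 238 * 121 N
= 230384 N
= 230.38 kN

230.38 kN


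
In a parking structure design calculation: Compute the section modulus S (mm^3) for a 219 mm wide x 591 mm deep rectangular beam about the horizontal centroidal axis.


S = b * h^2 / 6
= 219 * 591^2 / 6
= 219 * 349281 / 6
= 12748756.5 mm^3

12748756.5 mm^3


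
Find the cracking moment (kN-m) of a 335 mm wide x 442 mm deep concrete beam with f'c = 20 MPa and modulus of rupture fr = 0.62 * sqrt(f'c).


fr = 0.62 * sqrt(20) = 0.62 * 4.4721 = 2.7727 MPa
I = 335 * 442^3 / 12 = 2410628956.67 mm^4
y_t = 221.0 mm
M_cr = fr * I / y_t = 2.7727 * 2410628956.67 / 221.0 N-mm
= 30.2444 kN-m

30.2444 kN-m


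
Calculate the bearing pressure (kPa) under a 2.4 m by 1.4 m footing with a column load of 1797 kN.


A = 2.4 * 1.4 = 3.36 m^2
q = P / A = 1797 / 3.36
= 534.8214 kPa

534.8214 kPa


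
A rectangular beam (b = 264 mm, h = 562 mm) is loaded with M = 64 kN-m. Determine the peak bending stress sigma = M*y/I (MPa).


I = b * h^3 / 12 = 264 * 562^3 / 12 = 3905095216.0 mm^4
y = h / 2 = 562 / 2 = 281.0 mm
M = 64 kN-m = 64000000.0 N-mm
sigma = M * y / I = 64000000.0 * 281.0 / 3905095216.0
= 4.61 MPa

4.61 MPa


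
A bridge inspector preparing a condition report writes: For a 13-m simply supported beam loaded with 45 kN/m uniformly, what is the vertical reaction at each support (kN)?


Total load = w * L = 45 * 13 = 585 kN
By symmetry, each reaction R = total / 2 = 585 / 2 = 292.5 kN

292.5 kN


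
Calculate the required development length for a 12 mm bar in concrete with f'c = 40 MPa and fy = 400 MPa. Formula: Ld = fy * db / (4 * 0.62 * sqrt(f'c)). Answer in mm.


Ld = (fy * db) / (4 * 0.62 * sqrt(f'c))
= (400 * 12) / (4 * 0.62 * sqrt(40))
= 4800 / 15.6849
= 306.03 mm

306.03 mm


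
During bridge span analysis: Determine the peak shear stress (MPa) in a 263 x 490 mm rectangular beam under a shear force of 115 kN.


A = b * h = 263 * 490 = 128870 mm^2
V = 115 kN = 115000.0 N
tau_max = 1.5 * V / A = 1.5 * 115000.0 / 128870
= 1.3386 MPa

1.3386 MPa


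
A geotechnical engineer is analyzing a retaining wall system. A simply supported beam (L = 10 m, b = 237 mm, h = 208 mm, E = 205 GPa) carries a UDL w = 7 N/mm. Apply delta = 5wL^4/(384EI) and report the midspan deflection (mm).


I = 237 * 208^3 / 12 = 177728512.0 mm^4
L = 10000.0 mm, w = 7 N/mm, E = 205000.0 MPa
delta = 5 * w * L^4 / (384 * E * I)
= 5 * 7 * 10000.0^4 / (384 * 205000.0 * 177728512.0)
= 25.0165 mm

25.0165 mm


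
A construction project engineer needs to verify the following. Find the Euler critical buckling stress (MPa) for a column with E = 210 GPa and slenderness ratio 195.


sigma_cr = pi^2 * E / lambda^2
= 9.8696 * 210000.0 / 195^2
= 9.8696 * 210000.0 / 38025
= 54.5067 MPa

54.5067 MPa


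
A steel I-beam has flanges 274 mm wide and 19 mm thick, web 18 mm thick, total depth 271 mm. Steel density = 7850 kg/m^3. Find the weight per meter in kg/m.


A_flanges = 2 * 274 * 19 = 10412 mm^2
A_web = (271 - 2 * 19) * 18 = 4194 mm^2
A_total = 10412 + 4194 = 14606 mm^2 = 0.014606 m^2
Weight = rho * A = 7850 * 0.014606 = 114.6571 kg/m

114.6571 kg/m


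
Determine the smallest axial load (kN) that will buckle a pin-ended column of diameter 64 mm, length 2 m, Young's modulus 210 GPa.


I = pi * d^4 / 64 = 823549.66 mm^4
L = 2000.0 mm
P_cr = pi^2 * E * I / L^2
= 9.8696 * 210000.0 * 823549.66 / 2000.0^2
= 426725.74 N = 426.7257 kN

426.7257 kN


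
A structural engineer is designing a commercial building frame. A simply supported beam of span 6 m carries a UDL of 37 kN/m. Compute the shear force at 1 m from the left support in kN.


R_A = w * L / 2 = 37 * 6 / 2 = 111.0 kN
V(x) = R_A - w * x = 111.0 - 37 * 1
= 74.0 kN

74.0 kN


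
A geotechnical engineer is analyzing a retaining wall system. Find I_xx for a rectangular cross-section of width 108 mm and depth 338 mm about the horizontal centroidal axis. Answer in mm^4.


I = b * h^3 / 12
= 108 * 338^3 / 12
= 108 * 38614472 / 12
= 347530248.0 mm^4

347530248.0 mm^4


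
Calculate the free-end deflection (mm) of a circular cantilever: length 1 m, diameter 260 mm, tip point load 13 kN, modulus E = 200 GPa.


I = pi * d^4 / 64 = pi * 260^4 / 64 = 224317569.45 mm^4
L = 1000.0 mm, P = 13000.0 N, E = 200000.0 MPa
delta = P * L^3 / (3 * E * I)
= 13000.0 * 1000.0^3 / (3 * 200000.0 * 224317569.45)
= 0.0966 mm

0.0966 mm


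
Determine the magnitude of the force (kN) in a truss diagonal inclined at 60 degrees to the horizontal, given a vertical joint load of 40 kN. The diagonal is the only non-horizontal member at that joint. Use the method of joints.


At the joint, only the diagonal has a vertical component, so vertical equilibrium gives:
F * sin(60) = 40
F = 40 / sin(60)
= 40 / 0.866025
= 46.19 kN

46.19 kN


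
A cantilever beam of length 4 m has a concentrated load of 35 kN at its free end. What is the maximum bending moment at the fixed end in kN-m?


For a cantilever with a point load at the free end:
M_max = P * L = 35 * 4 = 140 kN-m

140 kN-m


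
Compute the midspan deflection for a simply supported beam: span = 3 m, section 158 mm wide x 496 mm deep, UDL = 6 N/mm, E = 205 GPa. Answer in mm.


I = 158 * 496^3 / 12 = 1606648490.67 mm^4
L = 3000.0 mm, w = 6 N/mm, E = 205000.0 MPa
delta = 5 * w * L^4 / (384 * E * I)
= 5 * 6 * 3000.0^4 / (384 * 205000.0 * 1606648490.67)
= 0.0192 mm

0.0192 mm


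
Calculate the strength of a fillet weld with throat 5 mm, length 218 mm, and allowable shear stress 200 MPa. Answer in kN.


Strength = throat * length * allowable stress
= 5 * 218 * 200 N
= 218000 N
= 218.0 kN

218.0 kN


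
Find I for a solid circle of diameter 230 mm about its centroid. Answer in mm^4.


r = d / 2 = 230 / 2 = 115.0 mm
I = pi * r^4 / 4 = pi * 115.0^4 / 4
= 137366629.65 mm^4

137366629.65 mm^4


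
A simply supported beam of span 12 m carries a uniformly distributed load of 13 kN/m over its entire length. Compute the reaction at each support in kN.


Total load = w * L = 13 * 12 = 156 kN
By symmetry, each reaction R = total / 2 = 156 / 2 = 78.0 kN

78.0 kN


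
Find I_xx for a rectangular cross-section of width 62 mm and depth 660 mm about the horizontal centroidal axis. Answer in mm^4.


I = b * h^3 / 12
= 62 * 660^3 / 12
= 62 * 287496000 / 12
= 1485396000.0 mm^4

1485396000.0 mm^4


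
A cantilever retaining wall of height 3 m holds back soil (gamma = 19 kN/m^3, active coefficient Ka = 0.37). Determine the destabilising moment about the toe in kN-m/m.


Pa = 0.5 * Ka * gamma * H^2
= 0.5 * 0.37 * 19 * 3^2
= 31.635 kN/m
Arm = H / 3 = 3 / 3 = 1.0 m
Mo = Pa * arm = Pa * H / 3 = 31.635 * 3 / 3 = 31.635 kN-m/m

31.635 kN-m/m


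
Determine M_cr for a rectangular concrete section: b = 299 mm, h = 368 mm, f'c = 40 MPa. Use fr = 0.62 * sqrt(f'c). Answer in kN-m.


fr = 0.62 * sqrt(40) = 0.62 * 6.3246 = 3.9212 MPa
I = 299 * 368^3 / 12 = 1241747797.33 mm^4
y_t = 184.0 mm
M_cr = fr * I / y_t = 3.9212 * 1241747797.33 / 184.0 N-mm
= 26.4629 kN-m

26.4629 kN-m


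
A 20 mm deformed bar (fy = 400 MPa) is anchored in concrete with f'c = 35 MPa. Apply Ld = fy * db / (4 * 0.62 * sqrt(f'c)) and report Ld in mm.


Ld = (fy * db) / (4 * 0.62 * sqrt(f'c))
= (400 * 20) / (4 * 0.62 * sqrt(35))
= 8000 / 14.6719
= 545.26 mm

545.26 mm


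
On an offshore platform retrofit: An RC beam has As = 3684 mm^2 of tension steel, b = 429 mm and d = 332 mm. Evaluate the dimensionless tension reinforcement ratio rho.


rho = As / (b * d)
= 3684 / (429 * 332)
= 3684 / 142428
= 0.025866 (dimensionless)

0.025866 (dimensionless)


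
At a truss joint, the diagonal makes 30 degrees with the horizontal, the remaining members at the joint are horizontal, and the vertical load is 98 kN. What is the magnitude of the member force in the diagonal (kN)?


At the joint, only the diagonal has a vertical component, so vertical equilibrium gives:
F * sin(30) = 98
F = 98 / sin(30)
= 98 / 0.5
= 196.0 kN

196.0 kN


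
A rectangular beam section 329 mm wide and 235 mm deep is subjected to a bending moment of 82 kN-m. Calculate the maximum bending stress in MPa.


I = b * h^3 / 12 = 329 * 235^3 / 12 = 355810072.92 mm^4
y = h / 2 = 235 / 2 = 117.5 mm
M = 82 kN-m = 82000000.0 N-mm
sigma = M * y / I = 82000000.0 * 117.5 / 355810072.92
= 27.08 MPa

27.08 MPa


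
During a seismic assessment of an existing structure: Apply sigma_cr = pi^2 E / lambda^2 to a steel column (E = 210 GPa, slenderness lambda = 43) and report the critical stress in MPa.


sigma_cr = pi^2 * E / lambda^2
= 9.8696 * 210000.0 / 43^2
= 9.8696 * 210000.0 / 1849
= 1120.9394 MPa

1120.9394 MPa


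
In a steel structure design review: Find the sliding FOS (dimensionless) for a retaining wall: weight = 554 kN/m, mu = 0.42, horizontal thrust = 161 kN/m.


Resisting force = mu * W = 0.42 * 554 = 232.68 kN/m
FOS = Resisting / Driving = 232.68 / 161
= 1.4452 (dimensionless)

1.4452 (dimensionless)


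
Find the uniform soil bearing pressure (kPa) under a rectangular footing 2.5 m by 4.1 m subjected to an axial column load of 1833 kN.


A = 2.5 * 4.1 = 10.25 m^2
q = P / A = 1833 / 10.25
= 178.8293 kPa

178.8293 kPa


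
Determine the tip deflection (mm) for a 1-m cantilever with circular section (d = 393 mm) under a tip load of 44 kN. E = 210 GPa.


I = pi * d^4 / 64 = pi * 393^4 / 64 = 1170954716.44 mm^4
L = 1000.0 mm, P = 44000.0 N, E = 210000.0 MPa
delta = P * L^3 / (3 * E * I)
= 44000.0 * 1000.0^3 / (3 * 210000.0 * 1170954716.44)
= 0.0596 mm

0.0596 mm


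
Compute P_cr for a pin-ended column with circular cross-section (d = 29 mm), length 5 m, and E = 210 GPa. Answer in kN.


I = pi * d^4 / 64 = 34718.57 mm^4
L = 5000.0 mm
P_cr = pi^2 * E * I / L^2
= 9.8696 * 210000.0 * 34718.57 / 5000.0^2
= 2878.33 N = 2.8783 kN

2.8783 kN


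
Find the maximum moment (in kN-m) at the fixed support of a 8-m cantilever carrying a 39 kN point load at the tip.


For a cantilever with a point load at the free end:
M_max = P * L = 39 * 8 = 312 kN-m

312 kN-m


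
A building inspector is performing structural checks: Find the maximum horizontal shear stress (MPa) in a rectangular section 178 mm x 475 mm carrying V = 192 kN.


A = b * h = 178 * 475 = 84550 mm^2
V = 192 kN = 192000.0 N
tau_max = 1.5 * V / A = 1.5 * 192000.0 / 84550
= 3.4063 MPa

3.4063 MPa


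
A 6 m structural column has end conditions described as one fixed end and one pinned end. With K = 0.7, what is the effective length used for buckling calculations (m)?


L_eff = K * L
= 0.7 * 6
= 4.2 m

4.2 m


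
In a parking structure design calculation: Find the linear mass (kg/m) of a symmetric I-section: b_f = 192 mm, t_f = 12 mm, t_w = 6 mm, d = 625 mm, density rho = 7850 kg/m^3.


A_flanges = 2 * 192 * 12 = 4608 mm^2
A_web = (625 - 2 * 12) * 6 = 3606 mm^2
A_total = 4608 + 3606 = 8214 mm^2 = 0.008214 m^2
Weight = rho * A = 7850 * 0.008214 = 64.4799 kg/m

64.4799 kg/m


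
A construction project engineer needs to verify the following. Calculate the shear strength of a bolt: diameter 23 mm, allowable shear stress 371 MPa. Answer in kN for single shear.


A = pi * d^2 / 4 = pi * 23^2 / 4 = 415.4756 mm^2
V = f_v * A / 1000 = 371 * 415.4756 / 1000
= 154.1415 kN

154.1415 kN


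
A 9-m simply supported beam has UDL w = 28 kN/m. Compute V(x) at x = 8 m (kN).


R_A = w * L / 2 = 28 * 9 / 2 = 126.0 kN
V(x) = R_A - w * x = 126.0 - 28 * 8
= -98.0 kN

-98.0 kN


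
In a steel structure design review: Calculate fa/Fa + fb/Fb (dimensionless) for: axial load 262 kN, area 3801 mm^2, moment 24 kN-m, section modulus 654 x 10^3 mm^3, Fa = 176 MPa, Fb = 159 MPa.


f_a = P / A = 262000.0 / 3801 = 68.9292 MPa
f_b = M / S = 24000000.0 / 654000.0 = 36.6972 MPa
Ratio = f_a / Fa + f_b / Fb
= 68.9292 / 176 + 36.6972 / 159
= 0.6224 (dimensionless)

0.6224 (dimensionless)


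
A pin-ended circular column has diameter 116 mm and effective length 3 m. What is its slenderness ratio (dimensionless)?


Radius of gyration r = d / 4 = 116 / 4 = 29.0 mm
L_eff = 3000.0 mm
Slenderness ratio = L / r = 3000.0 / 29.0 = 103.45 (dimensionless)

103.45 (dimensionless)


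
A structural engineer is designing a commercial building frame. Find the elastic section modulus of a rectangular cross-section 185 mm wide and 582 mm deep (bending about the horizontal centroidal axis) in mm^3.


S = b * h^2 / 6
= 185 * 582^2 / 6
= 185 * 338724 / 6
= 10443990.0 mm^3

10443990.0 mm^3


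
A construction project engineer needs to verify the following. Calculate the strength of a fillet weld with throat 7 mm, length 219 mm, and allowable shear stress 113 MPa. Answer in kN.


Strength = throat * length * allowable stress
= 7 * 219 * 113 N
= 173229 N
= 173.23 kN

173.23 kN


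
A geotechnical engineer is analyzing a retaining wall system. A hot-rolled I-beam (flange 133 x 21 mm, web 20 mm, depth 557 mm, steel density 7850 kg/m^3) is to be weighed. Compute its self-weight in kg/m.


A_flanges = 2 * 133 * 21 = 5586 mm^2
A_web = (557 - 2 * 21) * 20 = 10300 mm^2
A_total = 5586 + 10300 = 15886 mm^2 = 0.015886 m^2
Weight = rho * A = 7850 * 0.015886 = 124.7051 kg/m

124.7051 kg/m


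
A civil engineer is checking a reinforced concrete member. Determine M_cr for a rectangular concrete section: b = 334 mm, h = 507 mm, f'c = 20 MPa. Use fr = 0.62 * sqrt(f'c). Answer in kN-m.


fr = 0.62 * sqrt(20) = 0.62 * 4.4721 = 2.7727 MPa
I = 334 * 507^3 / 12 = 3627346963.5 mm^4
y_t = 253.5 mm
M_cr = fr * I / y_t = 2.7727 * 3627346963.5 / 253.5 N-mm
= 39.6751 kN-m

39.6751 kN-m


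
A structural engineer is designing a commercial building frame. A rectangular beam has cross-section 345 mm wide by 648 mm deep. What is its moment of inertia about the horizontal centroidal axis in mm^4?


I = b * h^3 / 12
= 345 * 648^3 / 12
= 345 * 272097792 / 12
= 7822811520.0 mm^4

7822811520.0 mm^4


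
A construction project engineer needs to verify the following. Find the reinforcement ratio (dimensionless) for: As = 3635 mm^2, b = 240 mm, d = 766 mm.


rho = As / (b * d)
= 3635 / (240 * 766)
= 3635 / 183840
= 0.019773 (dimensionless)

0.019773 (dimensionless)


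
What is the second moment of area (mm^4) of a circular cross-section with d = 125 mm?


r = d / 2 = 125 / 2 = 62.5 mm
I = pi * r^4 / 4 = pi * 62.5^4 / 4
= 11984224.91 mm^4

11984224.91 mm^4


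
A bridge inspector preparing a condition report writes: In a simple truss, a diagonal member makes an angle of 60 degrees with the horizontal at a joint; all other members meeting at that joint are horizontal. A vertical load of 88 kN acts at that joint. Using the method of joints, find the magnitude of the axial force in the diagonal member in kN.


At the joint, only the diagonal has a vertical component, so vertical equilibrium gives:
F * sin(60) = 88
F = 88 / sin(60)
= 88 / 0.866025
= 101.61 kN

101.61 kN


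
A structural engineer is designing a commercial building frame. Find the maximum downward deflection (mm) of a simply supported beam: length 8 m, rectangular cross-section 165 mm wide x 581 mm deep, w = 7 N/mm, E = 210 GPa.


I = 165 * 581^3 / 12 = 2696690438.75 mm^4
L = 8000.0 mm, w = 7 N/mm, E = 210000.0 MPa
delta = 5 * w * L^4 / (384 * E * I)
= 5 * 7 * 8000.0^4 / (384 * 210000.0 * 2696690438.75)
= 0.6592 mm

0.6592 mm


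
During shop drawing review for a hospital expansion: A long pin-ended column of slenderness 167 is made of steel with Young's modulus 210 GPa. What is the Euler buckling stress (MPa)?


sigma_cr = pi^2 * E / lambda^2
= 9.8696 * 210000.0 / 167^2
= 9.8696 * 210000.0 / 27889
= 74.3166 MPa

74.3166 MPa


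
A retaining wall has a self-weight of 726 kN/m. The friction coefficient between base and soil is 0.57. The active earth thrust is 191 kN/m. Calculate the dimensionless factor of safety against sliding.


Resisting force = mu * W = 0.57 * 726 = 413.82 kN/m
FOS = Resisting / Driving = 413.82 / 191
= 2.1666 (dimensionless)

2.1666 (dimensionless)


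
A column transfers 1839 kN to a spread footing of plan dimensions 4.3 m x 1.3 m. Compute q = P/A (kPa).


A = 4.3 * 1.3 = 5.59 m^2
q = P / A = 1839 / 5.59
= 328.9803 kPa

328.9803 kPa


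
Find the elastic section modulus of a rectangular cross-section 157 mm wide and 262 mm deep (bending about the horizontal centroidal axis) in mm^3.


S = b * h^2 / 6
= 157 * 262^2 / 6
= 157 * 68644 / 6
= 1796184.67 mm^3

1796184.67 mm^3


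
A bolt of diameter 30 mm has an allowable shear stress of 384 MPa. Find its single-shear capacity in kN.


A = pi * d^2 / 4 = pi * 30^2 / 4 = 706.8583 mm^2
V = f_v * A / 1000 = 384 * 706.8583 / 1000
= 271.4336 kN

271.4336 kN


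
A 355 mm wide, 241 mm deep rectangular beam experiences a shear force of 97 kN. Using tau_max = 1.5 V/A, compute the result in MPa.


A = b * h = 355 * 241 = 85555 mm^2
V = 97 kN = 97000.0 N
tau_max = 1.5 * V / A = 1.5 * 97000.0 / 85555
= 1.7007 MPa

1.7007 MPa


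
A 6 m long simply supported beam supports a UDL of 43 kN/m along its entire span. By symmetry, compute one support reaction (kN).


Total load = w * L = 43 * 6 = 258 kN
By symmetry, each reaction R = total / 2 = 258 / 2 = 129.0 kN

129.0 kN


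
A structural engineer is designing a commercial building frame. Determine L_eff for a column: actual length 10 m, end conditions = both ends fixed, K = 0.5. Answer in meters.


L_eff = K * L
= 0.5 * 10
= 5.0 m

5.0 m


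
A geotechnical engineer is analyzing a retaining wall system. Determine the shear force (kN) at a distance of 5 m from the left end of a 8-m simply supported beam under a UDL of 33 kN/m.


R_A = w * L / 2 = 33 * 8 / 2 = 132.0 kN
V(x) = R_A - w * x = 132.0 - 33 * 5
= -33.0 kN

-33.0 kN


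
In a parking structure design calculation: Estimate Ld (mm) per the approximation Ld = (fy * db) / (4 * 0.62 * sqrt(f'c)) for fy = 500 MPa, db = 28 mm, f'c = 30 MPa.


Ld = (fy * db) / (4 * 0.62 * sqrt(f'c))
= (500 * 28) / (4 * 0.62 * sqrt(30))
= 14000 / 13.5835
= 1030.66 mm

1030.66 mm


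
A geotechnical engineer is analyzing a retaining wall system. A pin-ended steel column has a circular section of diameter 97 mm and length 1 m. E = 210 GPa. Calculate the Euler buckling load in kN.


I = pi * d^4 / 64 = 4345670.92 mm^4
L = 1000.0 mm
P_cr = pi^2 * E * I / L^2
= 9.8696 * 210000.0 * 4345670.92 / 1000.0^2
= 9006911.09 N = 9006.9111 kN

9006.9111 kN


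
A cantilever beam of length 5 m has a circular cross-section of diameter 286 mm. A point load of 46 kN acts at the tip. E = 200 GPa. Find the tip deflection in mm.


I = pi * d^4 / 64 = pi * 286^4 / 64 = 328423353.43 mm^4
L = 5000.0 mm, P = 46000.0 N, E = 200000.0 MPa
delta = P * L^3 / (3 * E * I)
= 46000.0 * 5000.0^3 / (3 * 200000.0 * 328423353.43)
= 29.1798 mm

29.1798 mm


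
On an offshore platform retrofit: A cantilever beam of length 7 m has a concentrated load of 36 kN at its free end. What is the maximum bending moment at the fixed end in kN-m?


For a cantilever with a point load at the free end:
M_max = P * L = 36 * 7 = 252 kN-m

252 kN-m


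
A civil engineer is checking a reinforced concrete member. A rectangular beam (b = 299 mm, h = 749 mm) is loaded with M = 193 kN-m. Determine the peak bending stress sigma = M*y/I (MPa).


I = b * h^3 / 12 = 299 * 749^3 / 12 = 10469727912.58 mm^4
y = h / 2 = 749 / 2 = 374.5 mm
M = 193 kN-m = 193000000.0 N-mm
sigma = M * y / I = 193000000.0 * 374.5 / 10469727912.58
= 6.9 MPa

6.9 MPa


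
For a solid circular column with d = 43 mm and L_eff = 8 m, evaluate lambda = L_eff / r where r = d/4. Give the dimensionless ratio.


Radius of gyration r = d / 4 = 43 / 4 = 10.75 mm
L_eff = 8000.0 mm
Slenderness ratio = L / r = 8000.0 / 10.75 = 744.19 (dimensionless)

744.19 (dimensionless)


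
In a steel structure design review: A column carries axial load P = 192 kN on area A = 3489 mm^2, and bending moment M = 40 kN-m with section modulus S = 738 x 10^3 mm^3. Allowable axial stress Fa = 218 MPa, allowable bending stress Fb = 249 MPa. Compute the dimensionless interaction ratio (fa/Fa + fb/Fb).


f_a = P / A = 192000.0 / 3489 = 55.0301 MPa
f_b = M / S = 40000000.0 / 738000.0 = 54.2005 MPa
Ratio = f_a / Fa + f_b / Fb
= 55.0301 / 218 + 54.2005 / 249
= 0.4701 (dimensionless)

0.4701 (dimensionless)


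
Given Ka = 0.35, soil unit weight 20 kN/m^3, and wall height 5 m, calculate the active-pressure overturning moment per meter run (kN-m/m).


Pa = 0.5 * Ka * gamma * H^2
= 0.5 * 0.35 * 20 * 5^2
= 87.5 kN/m
Arm = H / 3 = 5 / 3 = 1.6667 m
Mo = Pa * arm = Pa * H / 3 = 87.5 * 5 / 3 = 145.8333 kN-m/m

145.8333 kN-m/m


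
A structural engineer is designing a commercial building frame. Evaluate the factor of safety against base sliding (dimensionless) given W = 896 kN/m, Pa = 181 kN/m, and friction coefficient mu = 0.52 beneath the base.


Resisting force = mu * W = 0.52 * 896 = 465.92 kN/m
FOS = Resisting / Driving = 465.92 / 181
= 2.5741 (dimensionless)

2.5741 (dimensionless)


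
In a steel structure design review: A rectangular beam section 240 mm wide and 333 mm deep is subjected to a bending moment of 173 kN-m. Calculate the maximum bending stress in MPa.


I = b * h^3 / 12 = 240 * 333^3 / 12 = 738520740.0 mm^4
y = h / 2 = 333 / 2 = 166.5 mm
M = 173 kN-m = 173000000.0 N-mm
sigma = M * y / I = 173000000.0 * 166.5 / 738520740.0
= 39.0 MPa

39.0 MPa


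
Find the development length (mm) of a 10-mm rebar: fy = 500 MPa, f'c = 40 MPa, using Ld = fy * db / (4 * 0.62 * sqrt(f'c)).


Ld = (fy * db) / (4 * 0.62 * sqrt(f'c))
= (500 * 10) / (4 * 0.62 * sqrt(40))
= 5000 / 15.6849
= 318.78 mm

318.78 mm


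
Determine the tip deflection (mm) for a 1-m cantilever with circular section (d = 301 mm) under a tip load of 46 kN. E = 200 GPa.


I = pi * d^4 / 64 = pi * 301^4 / 64 = 402935823.96 mm^4
L = 1000.0 mm, P = 46000.0 N, E = 200000.0 MPa
delta = P * L^3 / (3 * E * I)
= 46000.0 * 1000.0^3 / (3 * 200000.0 * 402935823.96)
= 0.1903 mm

0.1903 mm


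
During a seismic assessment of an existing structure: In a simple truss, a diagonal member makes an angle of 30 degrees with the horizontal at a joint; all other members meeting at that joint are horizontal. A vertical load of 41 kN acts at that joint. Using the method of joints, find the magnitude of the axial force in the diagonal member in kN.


At the joint, only the diagonal has a vertical component, so vertical equilibrium gives:
F * sin(30) = 41
F = 41 / sin(30)
= 41 / 0.5
= 82.0 kN

82.0 kN


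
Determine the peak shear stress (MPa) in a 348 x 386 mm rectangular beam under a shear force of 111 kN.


A = b * h = 348 * 386 = 134328 mm^2
V = 111 kN = 111000.0 N
tau_max = 1.5 * V / A = 1.5 * 111000.0 / 134328
= 1.2395 MPa

1.2395 MPa


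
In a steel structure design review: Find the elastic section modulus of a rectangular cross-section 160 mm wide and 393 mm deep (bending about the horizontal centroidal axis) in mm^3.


S = b * h^2 / 6
= 160 * 393^2 / 6
= 160 * 154449 / 6
= 4118640.0 mm^3

4118640.0 mm^3


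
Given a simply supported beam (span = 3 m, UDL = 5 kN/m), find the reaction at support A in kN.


Total load = w * L = 5 * 3 = 15 kN
By symmetry, each reaction R = total / 2 = 15 / 2 = 7.5 kN

7.5 kN


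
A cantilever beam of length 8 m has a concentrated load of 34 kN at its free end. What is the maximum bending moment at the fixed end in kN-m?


For a cantilever with a point load at the free end:
M_max = P * L = 34 * 8 = 272 kN-m

272 kN-m


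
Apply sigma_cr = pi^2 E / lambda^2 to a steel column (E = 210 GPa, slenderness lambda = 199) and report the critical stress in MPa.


sigma_cr = pi^2 * E / lambda^2
= 9.8696 * 210000.0 / 199^2
= 9.8696 * 210000.0 / 39601
= 52.3375 MPa

52.3375 MPa


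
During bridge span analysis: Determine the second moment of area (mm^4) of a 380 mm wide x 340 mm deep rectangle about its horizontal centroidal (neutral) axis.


I = b * h^3 / 12
= 380 * 340^3 / 12
= 380 * 39304000 / 12
= 1244626666.67 mm^4

1244626666.67 mm^4


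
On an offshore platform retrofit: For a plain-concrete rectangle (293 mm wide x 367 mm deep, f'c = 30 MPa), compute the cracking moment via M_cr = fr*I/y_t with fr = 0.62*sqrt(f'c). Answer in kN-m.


fr = 0.62 * sqrt(30) = 0.62 * 5.4772 = 3.3959 MPa
I = 293 * 367^3 / 12 = 1206936904.92 mm^4
y_t = 183.5 mm
M_cr = fr * I / y_t = 3.3959 * 1206936904.92 / 183.5 N-mm
= 22.3358 kN-m

22.3358 kN-m


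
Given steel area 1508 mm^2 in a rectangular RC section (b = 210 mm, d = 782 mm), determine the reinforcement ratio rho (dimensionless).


rho = As / (b * d)
= 1508 / (210 * 782)
= 1508 / 164220
= 0.009183 (dimensionless)

0.009183 (dimensionless)


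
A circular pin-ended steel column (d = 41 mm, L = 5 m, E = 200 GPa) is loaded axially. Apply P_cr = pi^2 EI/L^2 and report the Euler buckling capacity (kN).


I = pi * d^4 / 64 = 138709.22 mm^4
L = 5000.0 mm
P_cr = pi^2 * E * I / L^2
= 9.8696 * 200000.0 * 138709.22 / 5000.0^2
= 10952.04 N = 10.952 kN

10.952 kN


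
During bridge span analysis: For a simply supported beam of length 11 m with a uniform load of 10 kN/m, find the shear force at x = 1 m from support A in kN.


R_A = w * L / 2 = 10 * 11 / 2 = 55.0 kN
V(x) = R_A - w * x = 55.0 - 10 * 1
= 45.0 kN

45.0 kN


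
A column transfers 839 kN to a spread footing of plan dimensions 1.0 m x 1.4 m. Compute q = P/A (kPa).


A = 1.0 * 1.4 = 1.4 m^2
q = P / A = 839 / 1.4
= 599.2857 kPa

599.2857 kPa


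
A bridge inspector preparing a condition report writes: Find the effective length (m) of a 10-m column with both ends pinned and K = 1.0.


L_eff = K * L
= 1.0 * 10
= 10.0 m

10.0 m


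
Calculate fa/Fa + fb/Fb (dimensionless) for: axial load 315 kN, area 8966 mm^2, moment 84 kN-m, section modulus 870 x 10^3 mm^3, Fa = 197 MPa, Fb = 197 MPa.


f_a = P / A = 315000.0 / 8966 = 35.1327 MPa
f_b = M / S = 84000000.0 / 870000.0 = 96.5517 MPa
Ratio = f_a / Fa + f_b / Fb
= 35.1327 / 197 + 96.5517 / 197
= 0.6684 (dimensionless)

0.6684 (dimensionless)


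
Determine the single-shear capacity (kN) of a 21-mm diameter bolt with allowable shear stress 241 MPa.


A = pi * d^2 / 4 = pi * 21^2 / 4 = 346.3606 mm^2
V = f_v * A / 1000 = 241 * 346.3606 / 1000
= 83.4729 kN

83.4729 kN


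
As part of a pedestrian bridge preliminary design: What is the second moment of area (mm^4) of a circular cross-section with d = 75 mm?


r = d / 2 = 75 / 2 = 37.5 mm
I = pi * r^4 / 4 = pi * 37.5^4 / 4
= 1553155.55 mm^4

1553155.55 mm^4


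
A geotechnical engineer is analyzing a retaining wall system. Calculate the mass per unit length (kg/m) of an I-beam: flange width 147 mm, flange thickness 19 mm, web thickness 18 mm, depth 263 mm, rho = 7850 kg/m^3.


A_flanges = 2 * 147 * 19 = 5586 mm^2
A_web = (263 - 2 * 19) * 18 = 4050 mm^2
A_total = 5586 + 4050 = 9636 mm^2 = 0.009636 m^2
Weight = rho * A = 7850 * 0.009636 = 75.6426 kg/m

75.6426 kg/m


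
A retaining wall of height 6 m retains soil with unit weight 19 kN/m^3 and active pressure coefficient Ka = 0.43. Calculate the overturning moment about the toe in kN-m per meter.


Pa = 0.5 * Ka * gamma * H^2
= 0.5 * 0.43 * 19 * 6^2
= 147.06 kN/m
Arm = H / 3 = 6 / 3 = 2.0 m
Mo = Pa * arm = Pa * H / 3 = 147.06 * 6 / 3 = 294.12 kN-m/m

294.12 kN-m/m


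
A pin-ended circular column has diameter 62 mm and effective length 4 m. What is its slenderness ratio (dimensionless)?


Radius of gyration r = d / 4 = 62 / 4 = 15.5 mm
L_eff = 4000.0 mm
Slenderness ratio = L / r = 4000.0 / 15.5 = 258.06 (dimensionless)

258.06 (dimensionless)


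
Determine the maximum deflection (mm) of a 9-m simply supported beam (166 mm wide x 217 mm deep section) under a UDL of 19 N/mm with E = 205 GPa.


I = 166 * 217^3 / 12 = 141353329.83 mm^4
L = 9000.0 mm, w = 19 N/mm, E = 205000.0 MPa
delta = 5 * w * L^4 / (384 * E * I)
= 5 * 19 * 9000.0^4 / (384 * 205000.0 * 141353329.83)
= 56.0148 mm

56.0148 mm


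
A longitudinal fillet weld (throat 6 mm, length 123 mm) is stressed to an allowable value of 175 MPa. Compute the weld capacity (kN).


Strength = throat * length * allowable stress
= 6 * 123 * 175 N
= 129150 N
= 129.15 kN

129.15 kN


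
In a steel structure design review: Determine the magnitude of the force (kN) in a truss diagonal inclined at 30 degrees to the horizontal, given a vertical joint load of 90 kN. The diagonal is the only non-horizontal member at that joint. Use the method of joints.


At the joint, only the diagonal has a vertical component, so vertical equilibrium gives:
F * sin(30) = 90
F = 90 / sin(30)
= 90 / 0.5
= 180.0 kN

180.0 kN


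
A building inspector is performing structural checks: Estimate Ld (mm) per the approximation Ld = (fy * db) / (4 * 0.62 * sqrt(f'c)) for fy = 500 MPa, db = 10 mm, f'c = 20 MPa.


Ld = (fy * db) / (4 * 0.62 * sqrt(f'c))
= (500 * 10) / (4 * 0.62 * sqrt(20))
= 5000 / 11.0909
= 450.82 mm

450.82 mm


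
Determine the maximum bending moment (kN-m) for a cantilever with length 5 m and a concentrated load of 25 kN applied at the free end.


For a cantilever with a point load at the free end:
M_max = P * L = 25 * 5 = 125 kN-m

125 kN-m


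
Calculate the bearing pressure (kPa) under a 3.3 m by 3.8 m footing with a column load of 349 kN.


A = 3.3 * 3.8 = 12.54 m^2
q = P / A = 349 / 12.54
= 27.8309 kPa

27.8309 kPa


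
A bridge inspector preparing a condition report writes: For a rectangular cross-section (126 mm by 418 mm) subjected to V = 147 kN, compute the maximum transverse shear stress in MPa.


A = b * h = 126 * 418 = 52668 mm^2
V = 147 kN = 147000.0 N
tau_max = 1.5 * V / A = 1.5 * 147000.0 / 52668
= 4.1866 MPa

4.1866 MPa


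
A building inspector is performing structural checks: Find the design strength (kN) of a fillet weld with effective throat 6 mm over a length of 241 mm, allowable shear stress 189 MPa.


Strength = throat * length * allowable stress
= 6 * 241 * 189 N
= 273294 N
= 273.29 kN

273.29 kN


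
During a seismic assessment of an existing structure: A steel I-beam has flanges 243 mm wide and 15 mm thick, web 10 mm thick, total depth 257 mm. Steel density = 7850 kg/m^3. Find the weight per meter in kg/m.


A_flanges = 2 * 243 * 15 = 7290 mm^2
A_web = (257 - 2 * 15) * 10 = 2270 mm^2
A_total = 7290 + 2270 = 9560 mm^2 = 0.009560 m^2
Weight = rho * A = 7850 * 0.009560 = 75.046 kg/m

75.046 kg/m


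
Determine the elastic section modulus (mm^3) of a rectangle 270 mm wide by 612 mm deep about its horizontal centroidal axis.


S = b * h^2 / 6
= 270 * 612^2 / 6
= 270 * 374544 / 6
= 16854480.0 mm^3

16854480.0 mm^3
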